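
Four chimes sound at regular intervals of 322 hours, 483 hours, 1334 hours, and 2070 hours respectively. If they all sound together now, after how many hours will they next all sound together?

420210 hours

We need the least common multiple of the intervals.
322 = 2 × 7 × 23
483 = 3 × 7 × 23
1334 = 2 × 23 × 29
2070 = 2 × 3^2 × 5 × 23
LCM(322, 483, 1334, 2070) = 2 × 3^2 × 5 × 7 × 23 × 29 = 420210.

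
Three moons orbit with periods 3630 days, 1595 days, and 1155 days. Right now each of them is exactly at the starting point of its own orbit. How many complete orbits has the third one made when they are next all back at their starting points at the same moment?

638 orbits

The first common completion time is the LCM of the periods.
3630 = 2 × 3 × 5 × 11^2
1595 = 5 × 11 × 29
1155 = 3 × 5 × 7 × 11
LCM(3630, 1595, 1155) = 2 × 3 × 5 × 7 × 11^2 × 29 = 736890.
Orbits for period 1155: 736890 / 1155 = 638.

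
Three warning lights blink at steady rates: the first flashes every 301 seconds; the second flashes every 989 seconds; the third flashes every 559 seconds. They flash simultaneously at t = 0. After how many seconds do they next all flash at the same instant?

89999 seconds

They coincide at every common multiple of the periods; the first is the LCM.
301 = 7 × 43
989 = 23 × 43
559 = 13 × 43
LCM(301, 989, 559) = 7 × 13 × 23 × 43 = 89999.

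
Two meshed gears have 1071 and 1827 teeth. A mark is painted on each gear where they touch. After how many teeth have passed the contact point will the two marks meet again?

31059 teeth

We need the least common multiple of the intervals.
1071 = 3^2 × 7 × 17
1827 = 3^2 × 7 × 29
LCM(1071, 1827) = 3^2 × 7 × 17 × 29 = 31059.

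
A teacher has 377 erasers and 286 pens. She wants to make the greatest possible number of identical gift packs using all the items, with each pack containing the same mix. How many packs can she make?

The pack count must divide each quantity, so the greatest is gcd(377, 286).
377 = 13 × 29
286 = 2 × 11 × 13
gcd(377, 286) = 13.

13 packs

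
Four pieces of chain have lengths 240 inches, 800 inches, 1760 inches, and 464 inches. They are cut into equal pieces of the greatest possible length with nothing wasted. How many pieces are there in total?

204

Piece length = gcd(240, 800, 1760, 464).
240 = 2^4 × 3 × 5
800 = 2^5 × 5^2
1760 = 2^5 × 5 × 11
464 = 2^4 × 29
gcd(240, 800, 1760, 464) = 2^4 = 16.
Total pieces = 240/16 + 800/16 + 1760/16 + 464/16 = 15 + 50 + 110 + 29 = 204.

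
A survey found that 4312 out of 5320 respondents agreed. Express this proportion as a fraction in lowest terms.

77/95

4312 = 2^3 × 7^2 × 11
5320 = 2^3 × 5 × 7 × 19
gcd(4312, 5320) = 2^3 × 7 = 56.
Divide numerator and denominator by 56: 4312/5320 = 77/95.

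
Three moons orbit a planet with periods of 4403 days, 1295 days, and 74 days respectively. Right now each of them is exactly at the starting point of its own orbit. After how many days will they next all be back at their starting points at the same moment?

44030 days

The first simultaneous occurrence is after LCM of the individual periods.
4403 = 7 × 17 × 37
1295 = 5 × 7 × 37
74 = 2 × 37
LCM(4403, 1295, 74) = 2 × 5 × 7 × 17 × 37 = 44030.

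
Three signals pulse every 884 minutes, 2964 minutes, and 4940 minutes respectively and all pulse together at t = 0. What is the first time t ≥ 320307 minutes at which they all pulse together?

503880 minutes

Joint pulses occur at multiples of LCM(884, 2964, 4940).
884 = 2^2 × 13 × 17
2964 = 2^2 × 3 × 13 × 19
4940 = 2^2 × 5 × 13 × 19
LCM(884, 2964, 4940) = 2^2 × 3 × 5 × 13 × 17 × 19 = 251940.
Smallest multiple of 251940 that is ≥ 320307: ⌈320307/251940⌉ × 251940 = 2 × 251940 = 503880.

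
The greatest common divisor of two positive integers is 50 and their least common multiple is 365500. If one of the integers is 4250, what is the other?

4300

For two integers, gcd × lcm = product, so the other is (50 × 365500) / 4250 = 18275000 / 4250 = 4300.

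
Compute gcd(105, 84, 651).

21

105 = 3 × 5 × 7
84 = 2^2 × 3 × 7
651 = 3 × 7 × 31
gcd(105, 84, 651) = 3 × 7 = 21.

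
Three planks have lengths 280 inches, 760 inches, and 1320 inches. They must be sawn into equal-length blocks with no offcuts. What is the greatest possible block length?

40 inches

This is the greatest common divisor of 280, 760, and 1320.
280 = 2^3 × 5 × 7
760 = 2^3 × 5 × 19
1320 = 2^3 × 3 × 5 × 11
gcd(280, 760, 1320) = 2^3 × 5 = 40.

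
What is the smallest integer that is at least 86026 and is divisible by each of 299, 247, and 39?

102258

The integer must be a common multiple of 299, 247, and 39, so a multiple of their LCM.
299 = 13 × 23
247 = 13 × 19
39 = 3 × 13
LCM(299, 247, 39) = 3 × 13 × 19 × 23 = 17043.
Smallest multiple of 17043 that is ≥ 86026: ⌈86026/17043⌉ × 17043 = 6 × 17043 = 102258.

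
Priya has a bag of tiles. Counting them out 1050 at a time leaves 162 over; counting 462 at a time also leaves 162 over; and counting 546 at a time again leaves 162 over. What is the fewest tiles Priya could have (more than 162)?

150312

N − 162 must be a common multiple of 1050, 462, and 546.
1050 = 2 × 3 × 5^2 × 7
462 = 2 × 3 × 7 × 11
546 = 2 × 3 × 7 × 13
LCM(1050, 462, 546) = 2 × 3 × 5^2 × 7 × 11 × 13 = 150150.
Smallest N > 162 is LCM + 162 = 150150 + 162 = 150312.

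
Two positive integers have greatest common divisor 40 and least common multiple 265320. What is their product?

For any two positive integers, gcd × lcm = product = 40 × 265320 = 10612800.

10612800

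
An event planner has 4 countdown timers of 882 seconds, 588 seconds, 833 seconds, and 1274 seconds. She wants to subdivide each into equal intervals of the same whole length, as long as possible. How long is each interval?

The interval must divide each timer length; the longest such is the gcd.
882 = 2 × 3^2 × 7^2
588 = 2^2 × 3 × 7^2
833 = 7^2 × 17
1274 = 2 × 7^2 × 13
gcd(882, 588, 833, 1274) = 7^2 = 49.

49 seconds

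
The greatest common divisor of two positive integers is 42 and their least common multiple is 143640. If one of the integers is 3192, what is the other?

For two integers, gcd × lcm = product, so the other is (42 × 143640) / 3192 = 6032880 / 3192 = 1890.

1890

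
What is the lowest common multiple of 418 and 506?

9614

418 = 2 × 11 × 19
506 = 2 × 11 × 23
LCM(418, 506) = 2 × 11 × 19 × 23 = 9614.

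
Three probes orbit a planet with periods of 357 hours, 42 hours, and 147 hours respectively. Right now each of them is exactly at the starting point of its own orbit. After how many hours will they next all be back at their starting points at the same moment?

They coincide at every common multiple of the periods; the first is the LCM.
357 = 3 × 7 × 17
42 = 2 × 3 × 7
147 = 3 × 7^2
LCM(357, 42, 147) = 2 × 3 × 7^2 × 17 = 4998.

4998 hours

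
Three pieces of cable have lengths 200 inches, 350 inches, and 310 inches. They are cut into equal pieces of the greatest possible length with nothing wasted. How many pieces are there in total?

Piece length = gcd(200, 350, 310).
200 = 2^3 × 5^2
350 = 2 × 5^2 × 7
310 = 2 × 5 × 31
gcd(200, 350, 310) = 2 × 5 = 10.
Total pieces = 200/10 + 350/10 + 310/10 = 20 + 35 + 31 = 86.

86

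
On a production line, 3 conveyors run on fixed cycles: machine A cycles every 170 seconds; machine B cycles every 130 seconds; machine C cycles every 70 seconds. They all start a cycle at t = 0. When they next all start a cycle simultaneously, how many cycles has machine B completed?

119 cycles

The first common completion time is the LCM of the periods.
170 = 2 × 5 × 17
130 = 2 × 5 × 13
70 = 2 × 5 × 7
LCM(170, 130, 70) = 2 × 5 × 7 × 13 × 17 = 15470.
Cycles for period 130: 15470 / 130 = 119.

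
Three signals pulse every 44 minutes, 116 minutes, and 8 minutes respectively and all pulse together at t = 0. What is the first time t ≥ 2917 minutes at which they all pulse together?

5104 minutes

Joint pulses occur at multiples of LCM(44, 116, 8).
44 = 2^2 × 11
116 = 2^2 × 29
8 = 2^3
LCM(44, 116, 8) = 2^3 × 11 × 29 = 2552.
Smallest multiple of 2552 that is ≥ 2917: ⌈2917/2552⌉ × 2552 = 2 × 2552 = 5104.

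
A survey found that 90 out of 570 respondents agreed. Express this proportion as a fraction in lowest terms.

90 = 2 × 3^2 × 5
570 = 2 × 3 × 5 × 19
gcd(90, 570) = 2 × 3 × 5 = 30.
Divide numerator and denominator by 30: 90/570 = 3/19.

3/19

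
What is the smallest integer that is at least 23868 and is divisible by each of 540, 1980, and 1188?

29700

The integer must be a common multiple of 540, 1980, and 1188, so a multiple of their LCM.
540 = 2^2 × 3^3 × 5
1980 = 2^2 × 3^2 × 5 × 11
1188 = 2^2 × 3^3 × 11
LCM(540, 1980, 1188) = 2^2 × 3^3 × 5 × 11 = 5940.
Smallest multiple of 5940 that is ≥ 23868: ⌈23868/5940⌉ × 5940 = 5 × 5940 = 29700.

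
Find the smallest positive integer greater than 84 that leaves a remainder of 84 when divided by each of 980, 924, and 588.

32424

N − 84 must be a common multiple of 980, 924, and 588.
980 = 2^2 × 5 × 7^2
924 = 2^2 × 3 × 7 × 11
588 = 2^2 × 3 × 7^2
LCM(980, 924, 588) = 2^2 × 3 × 5 × 7^2 × 11 = 32340.
Smallest N > 84 is LCM + 84 = 32340 + 84 = 32424.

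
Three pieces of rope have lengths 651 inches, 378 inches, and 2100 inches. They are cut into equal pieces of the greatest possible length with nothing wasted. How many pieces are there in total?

149

Piece length = gcd(651, 378, 2100).
651 = 3 × 7 × 31
378 = 2 × 3^3 × 7
2100 = 2^2 × 3 × 5^2 × 7
gcd(651, 378, 2100) = 3 × 7 = 21.
Total pieces = 651/21 + 378/21 + 2100/21 = 31 + 18 + 100 = 149.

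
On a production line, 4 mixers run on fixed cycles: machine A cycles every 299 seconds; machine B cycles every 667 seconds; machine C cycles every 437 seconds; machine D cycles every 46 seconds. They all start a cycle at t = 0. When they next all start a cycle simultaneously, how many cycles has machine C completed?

754 cycles

The first common completion time is the LCM of the periods.
299 = 13 × 23
667 = 23 × 29
437 = 19 × 23
46 = 2 × 23
LCM(299, 667, 437, 46) = 2 × 13 × 19 × 23 × 29 = 329498.
Cycles for period 437: 329498 / 437 = 754.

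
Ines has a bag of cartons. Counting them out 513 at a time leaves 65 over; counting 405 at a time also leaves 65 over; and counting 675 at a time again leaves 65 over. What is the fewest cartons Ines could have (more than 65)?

38540

N − 65 must be a common multiple of 513, 405, and 675.
513 = 3^3 × 19
405 = 3^4 × 5
675 = 3^3 × 5^2
LCM(513, 405, 675) = 3^4 × 5^2 × 19 = 38475.
Smallest N > 65 is LCM + 65 = 38475 + 65 = 38540.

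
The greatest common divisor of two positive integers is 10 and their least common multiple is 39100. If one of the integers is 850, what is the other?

460

For two integers, gcd × lcm = product, so the other is (10 × 39100) / 850 = 391000 / 850 = 460.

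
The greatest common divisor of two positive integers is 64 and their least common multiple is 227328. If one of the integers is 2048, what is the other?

7104

For two integers, gcd × lcm = product, so the other is (64 × 227328) / 2048 = 14548992 / 2048 = 7104.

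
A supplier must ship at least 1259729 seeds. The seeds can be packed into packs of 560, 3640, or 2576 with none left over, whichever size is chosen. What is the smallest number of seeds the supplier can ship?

1339520

The number of seeds must be a common multiple of 560, 3640, and 2576, so a multiple of their LCM.
560 = 2^4 × 5 × 7
3640 = 2^3 × 5 × 7 × 13
2576 = 2^4 × 7 × 23
LCM(560, 3640, 2576) = 2^4 × 5 × 7 × 13 × 23 = 167440.
Smallest multiple of 167440 that is ≥ 1259729: ⌈1259729/167440⌉ × 167440 = 8 × 167440 = 1339520.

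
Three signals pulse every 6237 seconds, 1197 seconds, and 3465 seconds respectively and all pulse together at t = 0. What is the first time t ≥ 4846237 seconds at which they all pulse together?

Joint pulses occur at multiples of LCM(6237, 1197, 3465).
6237 = 3^4 × 7 × 11
1197 = 3^2 × 7 × 19
3465 = 3^2 × 5 × 7 × 11
LCM(6237, 1197, 3465) = 3^4 × 5 × 7 × 11 × 19 = 592515.
Smallest multiple of 592515 that is ≥ 4846237: ⌈4846237/592515⌉ × 592515 = 9 × 592515 = 5332635.

5332635 seconds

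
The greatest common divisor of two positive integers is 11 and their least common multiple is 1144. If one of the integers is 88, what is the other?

For two integers, gcd × lcm = product, so the other is (11 × 1144) / 88 = 12584 / 88 = 143.

143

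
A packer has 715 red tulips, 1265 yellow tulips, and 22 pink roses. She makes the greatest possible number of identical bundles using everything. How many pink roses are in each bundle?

2

Number of bundles = gcd(715, 1265, 22).
715 = 5 × 11 × 13
1265 = 5 × 11 × 23
22 = 2 × 11
gcd(715, 1265, 22) = 11.
pink roses per bundle = 22 / 11 = 2.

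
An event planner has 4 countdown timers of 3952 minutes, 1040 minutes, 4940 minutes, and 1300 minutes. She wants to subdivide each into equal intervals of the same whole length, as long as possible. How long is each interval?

52 minutes

The interval must divide each timer length; the longest such is the gcd.
3952 = 2^4 × 13 × 19
1040 = 2^4 × 5 × 13
4940 = 2^2 × 5 × 13 × 19
1300 = 2^2 × 5^2 × 13
gcd(3952, 1040, 4940, 1300) = 2^2 × 13 = 52.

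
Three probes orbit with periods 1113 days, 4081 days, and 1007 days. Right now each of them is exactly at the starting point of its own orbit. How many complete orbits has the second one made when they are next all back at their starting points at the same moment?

The first common completion time is the LCM of the periods.
1113 = 3 × 7 × 53
4081 = 7 × 11 × 53
1007 = 19 × 53
LCM(1113, 4081, 1007) = 3 × 7 × 11 × 19 × 53 = 232617.
Orbits for period 4081: 232617 / 4081 = 57.

57 orbits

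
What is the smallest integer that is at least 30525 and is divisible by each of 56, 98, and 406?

34104

The integer must be a common multiple of 56, 98, and 406, so a multiple of their LCM.
56 = 2^3 × 7
98 = 2 × 7^2
406 = 2 × 7 × 29
LCM(56, 98, 406) = 2^3 × 7^2 × 29 = 11368.
Smallest multiple of 11368 that is ≥ 30525: ⌈30525/11368⌉ × 11368 = 3 × 11368 = 34104.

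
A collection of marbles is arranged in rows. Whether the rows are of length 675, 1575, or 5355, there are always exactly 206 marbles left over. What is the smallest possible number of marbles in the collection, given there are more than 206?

80531

N − 206 must be a common multiple of 675, 1575, and 5355.
675 = 3^3 × 5^2
1575 = 3^2 × 5^2 × 7
5355 = 3^2 × 5 × 7 × 17
LCM(675, 1575, 5355) = 3^3 × 5^2 × 7 × 17 = 80325.
Smallest N > 206 is LCM + 206 = 80325 + 206 = 80531.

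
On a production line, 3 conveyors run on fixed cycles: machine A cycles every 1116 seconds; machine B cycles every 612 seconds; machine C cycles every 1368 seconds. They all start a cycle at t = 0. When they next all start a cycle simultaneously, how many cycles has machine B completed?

1178 cycles

The first common completion time is the LCM of the periods.
1116 = 2^2 × 3^2 × 31
612 = 2^2 × 3^2 × 17
1368 = 2^3 × 3^2 × 19
LCM(1116, 612, 1368) = 2^3 × 3^2 × 17 × 19 × 31 = 720936.
Cycles for period 612: 720936 / 612 = 1178.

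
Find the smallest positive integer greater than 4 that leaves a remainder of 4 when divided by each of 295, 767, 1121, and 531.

N − 4 must be a common multiple of 295, 767, 1121, and 531.
295 = 5 × 59
767 = 13 × 59
1121 = 19 × 59
531 = 3^2 × 59
LCM(295, 767, 1121, 531) = 3^2 × 5 × 13 × 19 × 59 = 655785.
Smallest N > 4 is LCM + 4 = 655785 + 4 = 655789.

655789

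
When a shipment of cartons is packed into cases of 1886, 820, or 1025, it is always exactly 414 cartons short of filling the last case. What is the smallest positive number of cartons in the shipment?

93886

Being 414 short of a full case of size k means N ≡ −414 (mod k), i.e. N + 414 is a multiple of each size.
1886 = 2 × 23 × 41
820 = 2^2 × 5 × 41
1025 = 5^2 × 41
LCM(1886, 820, 1025) = 2^2 × 5^2 × 23 × 41 = 94300.
Smallest positive N is 94300 − 414 = 93886.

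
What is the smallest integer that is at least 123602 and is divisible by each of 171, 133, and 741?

124488

The integer must be a common multiple of 171, 133, and 741, so a multiple of their LCM.
171 = 3^2 × 19
133 = 7 × 19
741 = 3 × 13 × 19
LCM(171, 133, 741) = 3^2 × 7 × 13 × 19 = 15561.
Smallest multiple of 15561 that is ≥ 123602: ⌈123602/15561⌉ × 15561 = 8 × 15561 = 124488.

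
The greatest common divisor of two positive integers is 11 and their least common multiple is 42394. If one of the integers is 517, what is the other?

902

For two integers, gcd × lcm = product, so the other is (11 × 42394) / 517 = 466334 / 517 = 902.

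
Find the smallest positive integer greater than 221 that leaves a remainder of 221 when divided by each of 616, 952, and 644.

241077

N − 221 must be a common multiple of 616, 952, and 644.
616 = 2^3 × 7 × 11
952 = 2^3 × 7 × 17
644 = 2^2 × 7 × 23
LCM(616, 952, 644) = 2^3 × 7 × 11 × 17 × 23 = 240856.
Smallest N > 221 is LCM + 221 = 240856 + 221 = 241077.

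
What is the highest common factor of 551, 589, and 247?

19

551 = 19 × 29
589 = 19 × 31
247 = 13 × 19
gcd(551, 589, 247) = 19.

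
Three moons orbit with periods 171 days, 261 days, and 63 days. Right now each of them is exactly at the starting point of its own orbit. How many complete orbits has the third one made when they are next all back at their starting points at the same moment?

551 orbits

The first common completion time is the LCM of the periods.
171 = 3^2 × 19
261 = 3^2 × 29
63 = 3^2 × 7
LCM(171, 261, 63) = 3^2 × 7 × 19 × 29 = 34713.
Orbits for period 63: 34713 / 63 = 551.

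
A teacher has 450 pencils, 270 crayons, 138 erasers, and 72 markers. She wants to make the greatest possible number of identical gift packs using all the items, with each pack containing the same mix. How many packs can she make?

The pack count must divide each quantity, so the greatest is gcd(450, 270, 138, 72).
450 = 2 × 3^2 × 5^2
270 = 2 × 3^3 × 5
138 = 2 × 3 × 23
72 = 2^3 × 3^2
gcd(450, 270, 138, 72) = 2 × 3 = 6.

6 packs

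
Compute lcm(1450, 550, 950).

1450 = 2 × 5^2 × 29
550 = 2 × 5^2 × 11
950 = 2 × 5^2 × 19
LCM(1450, 550, 950) = 2 × 5^2 × 11 × 19 × 29 = 303050.

303050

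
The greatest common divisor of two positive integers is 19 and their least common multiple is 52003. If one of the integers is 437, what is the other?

For two integers, gcd × lcm = product, so the other is (19 × 52003) / 437 = 988057 / 437 = 2261.

2261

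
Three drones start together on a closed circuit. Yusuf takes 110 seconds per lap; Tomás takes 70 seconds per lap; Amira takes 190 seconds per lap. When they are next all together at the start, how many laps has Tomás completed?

They are all back at their starting positions together after one LCM of the periods.
110 = 2 × 5 × 11
70 = 2 × 5 × 7
190 = 2 × 5 × 19
LCM(110, 70, 190) = 2 × 5 × 7 × 11 × 19 = 14630.
Laps for period 70: 14630 / 70 = 209.

209 laps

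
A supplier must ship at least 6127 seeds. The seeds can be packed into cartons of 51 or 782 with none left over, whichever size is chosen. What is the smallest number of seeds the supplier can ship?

7038

The number of seeds must be a common multiple of 51 and 782, so a multiple of their LCM.
51 = 3 × 17
782 = 2 × 17 × 23
LCM(51, 782) = 2 × 3 × 17 × 23 = 2346.
Smallest multiple of 2346 that is ≥ 6127: ⌈6127/2346⌉ × 2346 = 3 × 2346 = 7038.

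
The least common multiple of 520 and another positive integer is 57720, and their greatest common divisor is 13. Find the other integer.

1443

gcd × lcm = product of the two integers, so the other integer is (13 × 57720) / 520 = 1443.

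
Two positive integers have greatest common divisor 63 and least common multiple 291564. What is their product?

For any two positive integers, gcd × lcm = product = 63 × 291564 = 18368532.

18368532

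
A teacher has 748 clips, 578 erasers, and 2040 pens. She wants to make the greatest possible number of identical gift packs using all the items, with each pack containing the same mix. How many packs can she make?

34 packs

The pack count must divide each quantity, so the greatest is gcd(748, 578, 2040).
748 = 2^2 × 11 × 17
578 = 2 × 17^2
2040 = 2^3 × 3 × 5 × 17
gcd(748, 578, 2040) = 2 × 17 = 34.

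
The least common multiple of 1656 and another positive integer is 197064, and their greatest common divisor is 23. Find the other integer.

2737

gcd × lcm = product of the two integers, so the other integer is (23 × 197064) / 1656 = 2737.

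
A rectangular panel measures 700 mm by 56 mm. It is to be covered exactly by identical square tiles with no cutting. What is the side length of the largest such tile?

The tile side must divide both 700 and 56, so the largest is their gcd.
700 = 2^2 × 5^2 × 7
56 = 2^3 × 7
gcd(700, 56) = 2^2 × 7 = 28.

28 mm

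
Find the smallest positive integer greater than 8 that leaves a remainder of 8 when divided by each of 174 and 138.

N − 8 must be a common multiple of 174 and 138.
174 = 2 × 3 × 29
138 = 2 × 3 × 23
LCM(174, 138) = 2 × 3 × 23 × 29 = 4002.
Smallest N > 8 is LCM + 8 = 4002 + 8 = 4010.

4010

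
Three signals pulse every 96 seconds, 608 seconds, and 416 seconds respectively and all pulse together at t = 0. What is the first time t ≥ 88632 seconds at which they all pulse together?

Joint pulses occur at multiples of LCM(96, 608, 416).
96 = 2^5 × 3
608 = 2^5 × 19
416 = 2^5 × 13
LCM(96, 608, 416) = 2^5 × 3 × 13 × 19 = 23712.
Smallest multiple of 23712 that is ≥ 88632: ⌈88632/23712⌉ × 23712 = 4 × 23712 = 94848.

94848 seconds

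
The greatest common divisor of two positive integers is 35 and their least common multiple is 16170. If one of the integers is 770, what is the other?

For two integers, gcd × lcm = product, so the other is (35 × 16170) / 770 = 565950 / 770 = 735.

735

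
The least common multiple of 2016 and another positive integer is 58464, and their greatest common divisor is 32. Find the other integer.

gcd × lcm = product of the two integers, so the other integer is (32 × 58464) / 2016 = 928.

928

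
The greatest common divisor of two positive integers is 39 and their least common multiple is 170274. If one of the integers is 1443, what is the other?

For two integers, gcd × lcm = product, so the other is (39 × 170274) / 1443 = 6640686 / 1443 = 4602.

4602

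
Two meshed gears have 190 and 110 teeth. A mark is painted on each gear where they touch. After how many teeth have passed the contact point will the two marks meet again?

We need the least common multiple of the intervals.
190 = 2 × 5 × 19
110 = 2 × 5 × 11
LCM(190, 110) = 2 × 5 × 11 × 19 = 2090.

2090 teeth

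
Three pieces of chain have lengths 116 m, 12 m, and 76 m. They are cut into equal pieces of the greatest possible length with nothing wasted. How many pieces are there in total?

51

Piece length = gcd(116, 12, 76).
116 = 2^2 × 29
12 = 2^2 × 3
76 = 2^2 × 19
gcd(116, 12, 76) = 2^2 = 4.
Total pieces = 116/4 + 12/4 + 76/4 = 29 + 3 + 19 = 51.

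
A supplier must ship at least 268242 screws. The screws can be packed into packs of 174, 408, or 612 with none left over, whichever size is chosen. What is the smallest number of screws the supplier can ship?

283968

The number of screws must be a common multiple of 174, 408, and 612, so a multiple of their LCM.
174 = 2 × 3 × 29
408 = 2^3 × 3 × 17
612 = 2^2 × 3^2 × 17
LCM(174, 408, 612) = 2^3 × 3^2 × 17 × 29 = 35496.
Smallest multiple of 35496 that is ≥ 268242: ⌈268242/35496⌉ × 35496 = 8 × 35496 = 283968.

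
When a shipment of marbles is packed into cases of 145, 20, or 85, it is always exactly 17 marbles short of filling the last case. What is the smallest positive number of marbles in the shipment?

Being 17 short of a full case of size k means N ≡ −17 (mod k), i.e. N + 17 is a multiple of each size.
145 = 5 × 29
20 = 2^2 × 5
85 = 5 × 17
LCM(145, 20, 85) = 2^2 × 5 × 17 × 29 = 9860.
Smallest positive N is 9860 − 17 = 9843.

9843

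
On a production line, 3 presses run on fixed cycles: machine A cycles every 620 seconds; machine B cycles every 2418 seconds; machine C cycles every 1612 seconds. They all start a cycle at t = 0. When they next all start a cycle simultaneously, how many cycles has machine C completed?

15 cycles

They are all back at their starting positions together after one LCM of the periods.
620 = 2^2 × 5 × 31
2418 = 2 × 3 × 13 × 31
1612 = 2^2 × 13 × 31
LCM(620, 2418, 1612) = 2^2 × 3 × 5 × 13 × 31 = 24180.
Cycles for period 1612: 24180 / 1612 = 15.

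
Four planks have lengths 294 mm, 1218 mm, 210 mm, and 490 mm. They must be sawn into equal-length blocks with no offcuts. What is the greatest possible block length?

This is the greatest common divisor of 294, 1218, 210, and 490.
294 = 2 × 3 × 7^2
1218 = 2 × 3 × 7 × 29
210 = 2 × 3 × 5 × 7
490 = 2 × 5 × 7^2
gcd(294, 1218, 210, 490) = 2 × 7 = 14.

14 mm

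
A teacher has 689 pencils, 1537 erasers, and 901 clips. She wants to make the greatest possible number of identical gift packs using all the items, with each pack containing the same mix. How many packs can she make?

The pack count must divide each quantity, so the greatest is gcd(689, 1537, 901).
689 = 13 × 53
1537 = 29 × 53
901 = 17 × 53
gcd(689, 1537, 901) = 53.

53 packs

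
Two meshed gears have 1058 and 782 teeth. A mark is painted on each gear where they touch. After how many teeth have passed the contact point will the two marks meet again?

We need the least common multiple of the intervals.
1058 = 2 × 23^2
782 = 2 × 17 × 23
LCM(1058, 782) = 2 × 17 × 23^2 = 17986.

17986 teeth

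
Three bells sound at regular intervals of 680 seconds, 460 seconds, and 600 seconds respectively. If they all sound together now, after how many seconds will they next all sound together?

234600 seconds

We need the least common multiple of the intervals.
680 = 2^3 × 5 × 17
460 = 2^2 × 5 × 23
600 = 2^3 × 3 × 5^2
LCM(680, 460, 600) = 2^3 × 3 × 5^2 × 17 × 23 = 234600.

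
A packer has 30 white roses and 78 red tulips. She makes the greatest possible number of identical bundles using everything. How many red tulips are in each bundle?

Number of bundles = gcd(30, 78).
30 = 2 × 3 × 5
78 = 2 × 3 × 13
gcd(30, 78) = 2 × 3 = 6.
red tulips per bundle = 78 / 6 = 13.

13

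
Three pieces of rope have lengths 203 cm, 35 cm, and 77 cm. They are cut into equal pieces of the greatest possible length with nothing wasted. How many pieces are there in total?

Piece length = gcd(203, 35, 77).
203 = 7 × 29
35 = 5 × 7
77 = 7 × 11
gcd(203, 35, 77) = 7.
Total pieces = 203/7 + 35/7 + 77/7 = 29 + 5 + 11 = 45.

45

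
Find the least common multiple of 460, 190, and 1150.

460 = 2^2 × 5 × 23
190 = 2 × 5 × 19
1150 = 2 × 5^2 × 23
LCM(460, 190, 1150) = 2^2 × 5^2 × 19 × 23 = 43700.

43700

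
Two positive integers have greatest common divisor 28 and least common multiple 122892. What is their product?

3440976

For any two positive integers, gcd × lcm = product = 28 × 122892 = 3440976.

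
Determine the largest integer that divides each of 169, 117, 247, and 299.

169 = 13^2
117 = 3^2 × 13
247 = 13 × 19
299 = 13 × 23
gcd(169, 117, 247, 299) = 13.

13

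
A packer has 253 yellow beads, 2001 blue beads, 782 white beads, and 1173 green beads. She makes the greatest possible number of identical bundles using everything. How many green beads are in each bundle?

51

Number of bundles = gcd(253, 2001, 782, 1173).
253 = 11 × 23
2001 = 3 × 23 × 29
782 = 2 × 17 × 23
1173 = 3 × 17 × 23
gcd(253, 2001, 782, 1173) = 23.
green beads per bundle = 1173 / 23 = 51.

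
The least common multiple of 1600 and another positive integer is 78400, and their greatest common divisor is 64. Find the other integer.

3136

gcd × lcm = product of the two integers, so the other integer is (64 × 78400) / 1600 = 3136.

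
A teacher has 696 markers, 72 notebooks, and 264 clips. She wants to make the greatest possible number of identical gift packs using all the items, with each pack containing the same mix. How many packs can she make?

The pack count must divide each quantity, so the greatest is gcd(696, 72, 264).
696 = 2^3 × 3 × 29
72 = 2^3 × 3^2
264 = 2^3 × 3 × 11
gcd(696, 72, 264) = 2^3 × 3 = 24.

24 packs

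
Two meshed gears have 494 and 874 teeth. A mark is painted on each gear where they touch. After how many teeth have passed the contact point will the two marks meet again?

11362 teeth

They coincide at every common multiple of the periods; the first is the LCM.
494 = 2 × 13 × 19
874 = 2 × 19 × 23
LCM(494, 874) = 2 × 13 × 19 × 23 = 11362.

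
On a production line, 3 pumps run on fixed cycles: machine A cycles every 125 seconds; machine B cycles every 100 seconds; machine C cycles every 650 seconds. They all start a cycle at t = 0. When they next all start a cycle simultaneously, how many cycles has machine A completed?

They are all back at their starting positions together after one LCM of the periods.
125 = 5^3
100 = 2^2 × 5^2
650 = 2 × 5^2 × 13
LCM(125, 100, 650) = 2^2 × 5^3 × 13 = 6500.
Cycles for period 125: 6500 / 125 = 52.

52 cycles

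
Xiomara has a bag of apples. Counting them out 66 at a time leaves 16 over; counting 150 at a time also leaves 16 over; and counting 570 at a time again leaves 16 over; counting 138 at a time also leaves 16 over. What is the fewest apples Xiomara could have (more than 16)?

N − 16 must be a common multiple of 66, 150, 570, and 138.
66 = 2 × 3 × 11
150 = 2 × 3 × 5^2
570 = 2 × 3 × 5 × 19
138 = 2 × 3 × 23
LCM(66, 150, 570, 138) = 2 × 3 × 5^2 × 11 × 19 × 23 = 721050.
Smallest N > 16 is LCM + 16 = 721050 + 16 = 721066.

721066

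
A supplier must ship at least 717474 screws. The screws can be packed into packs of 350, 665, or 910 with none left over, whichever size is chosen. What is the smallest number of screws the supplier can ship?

The number of screws must be a common multiple of 350, 665, and 910, so a multiple of their LCM.
350 = 2 × 5^2 × 7
665 = 5 × 7 × 19
910 = 2 × 5 × 7 × 13
LCM(350, 665, 910) = 2 × 5^2 × 7 × 13 × 19 = 86450.
Smallest multiple of 86450 that is ≥ 717474: ⌈717474/86450⌉ × 86450 = 9 × 86450 = 778050.

778050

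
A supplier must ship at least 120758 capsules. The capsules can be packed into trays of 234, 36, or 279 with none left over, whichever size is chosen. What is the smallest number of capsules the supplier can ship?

The number of capsules must be a common multiple of 234, 36, and 279, so a multiple of their LCM.
234 = 2 × 3^2 × 13
36 = 2^2 × 3^2
279 = 3^2 × 31
LCM(234, 36, 279) = 2^2 × 3^2 × 13 × 31 = 14508.
Smallest multiple of 14508 that is ≥ 120758: ⌈120758/14508⌉ × 14508 = 9 × 14508 = 130572.

130572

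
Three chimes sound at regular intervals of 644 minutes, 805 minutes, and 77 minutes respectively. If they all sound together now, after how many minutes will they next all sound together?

We need the least common multiple of the intervals.
644 = 2^2 × 7 × 23
805 = 5 × 7 × 23
77 = 7 × 11
LCM(644, 805, 77) = 2^2 × 5 × 7 × 11 × 23 = 35420.

35420 minutes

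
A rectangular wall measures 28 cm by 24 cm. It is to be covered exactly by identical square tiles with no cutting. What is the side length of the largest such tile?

4 cm

The tile side must divide both 28 and 24, so the largest is their gcd.
28 = 2^2 × 7
24 = 2^3 × 3
gcd(28, 24) = 2^2 = 4.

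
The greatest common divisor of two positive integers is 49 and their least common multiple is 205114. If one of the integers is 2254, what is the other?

For two integers, gcd × lcm = product, so the other is (49 × 205114) / 2254 = 10050586 / 2254 = 4459.

4459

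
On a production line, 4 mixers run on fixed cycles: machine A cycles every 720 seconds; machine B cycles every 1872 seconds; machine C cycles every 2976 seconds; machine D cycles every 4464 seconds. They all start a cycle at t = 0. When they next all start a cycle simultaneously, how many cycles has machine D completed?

The first common completion time is the LCM of the periods.
720 = 2^4 × 3^2 × 5
1872 = 2^4 × 3^2 × 13
2976 = 2^5 × 3 × 31
4464 = 2^4 × 3^2 × 31
LCM(720, 1872, 2976, 4464) = 2^5 × 3^2 × 5 × 13 × 31 = 580320.
Cycles for period 4464: 580320 / 4464 = 130.

130 cycles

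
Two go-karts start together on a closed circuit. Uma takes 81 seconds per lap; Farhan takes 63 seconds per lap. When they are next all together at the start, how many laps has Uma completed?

All finish a whole number of cycles simultaneously at t = LCM of the periods.
81 = 3^4
63 = 3^2 × 7
LCM(81, 63) = 3^4 × 7 = 567.
Laps for period 81: 567 / 81 = 7.

7 laps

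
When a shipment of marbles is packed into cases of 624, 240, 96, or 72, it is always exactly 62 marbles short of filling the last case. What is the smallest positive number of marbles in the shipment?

Being 62 short of a full case of size k means N ≡ −62 (mod k), i.e. N + 62 is a multiple of each size.
624 = 2^4 × 3 × 13
240 = 2^4 × 3 × 5
96 = 2^5 × 3
72 = 2^3 × 3^2
LCM(624, 240, 96, 72) = 2^5 × 3^2 × 5 × 13 = 18720.
Smallest positive N is 18720 − 62 = 18658.

18658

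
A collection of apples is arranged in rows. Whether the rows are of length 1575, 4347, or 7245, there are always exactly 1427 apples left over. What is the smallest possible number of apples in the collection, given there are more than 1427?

110102

N − 1427 must be a common multiple of 1575, 4347, and 7245.
1575 = 3^2 × 5^2 × 7
4347 = 3^3 × 7 × 23
7245 = 3^2 × 5 × 7 × 23
LCM(1575, 4347, 7245) = 3^3 × 5^2 × 7 × 23 = 108675.
Smallest N > 1427 is LCM + 1427 = 108675 + 1427 = 110102.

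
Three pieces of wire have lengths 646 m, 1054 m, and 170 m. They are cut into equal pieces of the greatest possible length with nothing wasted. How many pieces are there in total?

Piece length = gcd(646, 1054, 170).
646 = 2 × 17 × 19
1054 = 2 × 17 × 31
170 = 2 × 5 × 17
gcd(646, 1054, 170) = 2 × 17 = 34.
Total pieces = 646/34 + 1054/34 + 170/34 = 19 + 31 + 5 = 55.

55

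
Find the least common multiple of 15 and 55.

165

15 = 3 × 5
55 = 5 × 11
LCM(15, 55) = 3 × 5 × 11 = 165.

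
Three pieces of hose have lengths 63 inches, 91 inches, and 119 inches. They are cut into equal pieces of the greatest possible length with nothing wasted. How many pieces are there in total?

39

Piece length = gcd(63, 91, 119).
63 = 3^2 × 7
91 = 7 × 13
119 = 7 × 17
gcd(63, 91, 119) = 7.
Total pieces = 63/7 + 91/7 + 119/7 = 9 + 13 + 17 = 39.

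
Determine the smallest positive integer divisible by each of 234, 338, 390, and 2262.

441090

234 = 2 × 3^2 × 13
338 = 2 × 13^2
390 = 2 × 3 × 5 × 13
2262 = 2 × 3 × 13 × 29
LCM(234, 338, 390, 2262) = 2 × 3^2 × 5 × 13^2 × 29 = 441090.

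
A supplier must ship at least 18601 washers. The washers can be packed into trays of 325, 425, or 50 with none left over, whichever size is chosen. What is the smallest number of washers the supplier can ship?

22100

The number of washers must be a common multiple of 325, 425, and 50, so a multiple of their LCM.
325 = 5^2 × 13
425 = 5^2 × 17
50 = 2 × 5^2
LCM(325, 425, 50) = 2 × 5^2 × 13 × 17 = 11050.
Smallest multiple of 11050 that is ≥ 18601: ⌈18601/11050⌉ × 11050 = 2 × 11050 = 22100.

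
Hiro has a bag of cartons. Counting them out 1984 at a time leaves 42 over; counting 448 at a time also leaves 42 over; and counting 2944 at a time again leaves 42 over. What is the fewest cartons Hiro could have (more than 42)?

N − 42 must be a common multiple of 1984, 448, and 2944.
1984 = 2^6 × 31
448 = 2^6 × 7
2944 = 2^7 × 23
LCM(1984, 448, 2944) = 2^7 × 7 × 23 × 31 = 638848.
Smallest N > 42 is LCM + 42 = 638848 + 42 = 638890.

638890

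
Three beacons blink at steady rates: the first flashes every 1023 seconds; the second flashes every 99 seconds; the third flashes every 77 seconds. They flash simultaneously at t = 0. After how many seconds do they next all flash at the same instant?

We need the least common multiple of the intervals.
1023 = 3 × 11 × 31
99 = 3^2 × 11
77 = 7 × 11
LCM(1023, 99, 77) = 3^2 × 7 × 11 × 31 = 21483.

21483 seconds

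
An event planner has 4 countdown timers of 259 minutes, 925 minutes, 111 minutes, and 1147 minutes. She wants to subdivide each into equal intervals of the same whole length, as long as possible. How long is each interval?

37 minutes

The interval must divide each timer length; the longest such is the gcd.
259 = 7 × 37
925 = 5^2 × 37
111 = 3 × 37
1147 = 31 × 37
gcd(259, 925, 111, 1147) = 37.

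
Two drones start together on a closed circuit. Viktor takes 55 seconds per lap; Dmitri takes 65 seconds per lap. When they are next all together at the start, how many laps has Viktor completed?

The first common completion time is the LCM of the periods.
55 = 5 × 11
65 = 5 × 13
LCM(55, 65) = 5 × 11 × 13 = 715.
Laps for period 55: 715 / 55 = 13.

13 laps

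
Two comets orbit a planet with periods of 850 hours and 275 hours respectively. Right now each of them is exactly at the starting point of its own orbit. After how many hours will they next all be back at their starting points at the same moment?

We need the least common multiple of the intervals.
850 = 2 × 5^2 × 17
275 = 5^2 × 11
LCM(850, 275) = 2 × 5^2 × 11 × 17 = 9350.

9350 hours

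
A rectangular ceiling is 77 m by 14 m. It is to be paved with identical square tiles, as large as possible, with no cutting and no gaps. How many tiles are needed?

22

Tile side = gcd(77, 14).
77 = 7 × 11
14 = 2 × 7
gcd(77, 14) = 7.
Tiles: (77/7) × (14/7) = 11 × 2 = 22.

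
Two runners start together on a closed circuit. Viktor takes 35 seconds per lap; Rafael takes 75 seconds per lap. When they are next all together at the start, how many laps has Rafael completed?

7 laps

All finish a whole number of cycles simultaneously at t = LCM of the periods.
35 = 5 × 7
75 = 3 × 5^2
LCM(35, 75) = 3 × 5^2 × 7 = 525.
Laps for period 75: 525 / 75 = 7.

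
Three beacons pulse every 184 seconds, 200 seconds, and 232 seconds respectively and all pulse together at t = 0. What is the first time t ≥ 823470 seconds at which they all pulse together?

Joint pulses occur at multiples of LCM(184, 200, 232).
184 = 2^3 × 23
200 = 2^3 × 5^2
232 = 2^3 × 29
LCM(184, 200, 232) = 2^3 × 5^2 × 23 × 29 = 133400.
Smallest multiple of 133400 that is ≥ 823470: ⌈823470/133400⌉ × 133400 = 7 × 133400 = 933800.

933800 seconds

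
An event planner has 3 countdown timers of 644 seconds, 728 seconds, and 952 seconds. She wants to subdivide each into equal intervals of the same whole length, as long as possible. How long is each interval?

28 seconds

The interval must divide each timer length; the longest such is the gcd.
644 = 2^2 × 7 × 23
728 = 2^3 × 7 × 13
952 = 2^3 × 7 × 17
gcd(644, 728, 952) = 2^2 × 7 = 28.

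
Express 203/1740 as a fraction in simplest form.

7/60

203 = 7 × 29
1740 = 2^2 × 3 × 5 × 29
gcd(203, 1740) = 29.
Divide numerator and denominator by 29: 203/1740 = 7/60.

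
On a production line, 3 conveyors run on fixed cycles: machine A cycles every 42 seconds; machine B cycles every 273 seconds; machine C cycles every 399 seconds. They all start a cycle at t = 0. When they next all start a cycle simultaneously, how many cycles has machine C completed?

The first common completion time is the LCM of the periods.
42 = 2 × 3 × 7
273 = 3 × 7 × 13
399 = 3 × 7 × 19
LCM(42, 273, 399) = 2 × 3 × 7 × 13 × 19 = 10374.
Cycles for period 399: 10374 / 399 = 26.

26 cycles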